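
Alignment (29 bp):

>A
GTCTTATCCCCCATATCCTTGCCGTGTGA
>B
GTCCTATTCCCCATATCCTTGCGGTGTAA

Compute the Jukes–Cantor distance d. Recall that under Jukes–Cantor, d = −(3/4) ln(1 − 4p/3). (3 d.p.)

The sequences differ at 4 of 29 sites (4, 8, 23, 28), so p = 4/29 ≈ 0.137931.
d = −(3/4) ln(1 − 4p/3) = −0.75 ln(1 − 0.183908) = −0.75 ln(0.816092)
  = −0.75 × (-0.203228) = 0.152421 substitutions/site.

0.152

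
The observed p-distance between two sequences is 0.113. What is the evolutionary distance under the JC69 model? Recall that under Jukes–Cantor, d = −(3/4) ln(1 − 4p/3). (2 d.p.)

d = −(3/4) ln(1 − 4p/3) = −0.75 ln(1 − 0.150667) = −0.75 ln(0.849333)
  = −0.75 × (-0.163304) = 0.122478 substitutions/site.

0.12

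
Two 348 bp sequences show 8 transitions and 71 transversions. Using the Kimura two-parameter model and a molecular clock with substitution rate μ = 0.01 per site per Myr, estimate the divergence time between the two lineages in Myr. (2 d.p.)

13.75

P = 8/348 ≈ 0.022989 and Q = 71/348 ≈ 0.204023.
Under the Kimura two-parameter model, d = −½ ln(1 − 2P − Q) − ¼ ln(1 − 2Q).
1 − 2P − Q = 0.749999, giving −½ ln(0.749999) = 0.143842.
1 − 2Q = 0.591954, giving −¼ ln(0.591954) = 0.131082.
d = 0.143842 + 0.131082 = 0.274924.
Under a molecular clock d = 2μt, so t = d/(2μ) = 0.274924 / (2 × 0.01) = 13.75 Myr.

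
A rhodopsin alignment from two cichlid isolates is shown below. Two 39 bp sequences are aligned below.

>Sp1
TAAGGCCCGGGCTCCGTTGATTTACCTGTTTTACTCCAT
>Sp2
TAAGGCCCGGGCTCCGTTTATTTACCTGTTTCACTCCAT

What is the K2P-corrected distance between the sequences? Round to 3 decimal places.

Of 39 sites, 1 differences are transitions and 1 are transversions, so P = 1/39 ≈ 0.025641 and Q = 1/39 ≈ 0.025641.
Under the Kimura two-parameter model, d = −½ ln(1 − 2P − Q) − ¼ ln(1 − 2Q).
1 − 2P − Q = 0.923077, giving −½ ln(0.923077) = 0.040021.
1 − 2Q = 0.948718, giving −¼ ln(0.948718) = 0.013161.
d = 0.040021 + 0.013161 = 0.053182.

0.053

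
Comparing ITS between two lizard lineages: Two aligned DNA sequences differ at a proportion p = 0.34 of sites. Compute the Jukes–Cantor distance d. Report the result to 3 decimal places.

0.453

d = −(3/4) ln(1 − 4p/3) = −0.75 ln(1 − 0.453333) = −0.75 ln(0.546667)
  = −0.75 × (-0.603915) = 0.452936 substitutions/site.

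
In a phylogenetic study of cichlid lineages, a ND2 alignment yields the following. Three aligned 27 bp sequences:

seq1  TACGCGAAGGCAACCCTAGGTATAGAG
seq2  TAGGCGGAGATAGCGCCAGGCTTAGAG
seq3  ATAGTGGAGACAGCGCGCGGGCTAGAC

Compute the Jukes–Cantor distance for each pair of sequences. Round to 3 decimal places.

seq1–seq2: 9/27 sites differ → p ≈ 0.333333, d = −0.75 ln(1 − 0.444444) = 0.440839 ≈ 0.441.
seq1–seq3: 13/27 sites differ → p ≈ 0.481481, d = −0.75 ln(1 − 0.641975) = 0.770364 ≈ 0.770.
seq2–seq3: 10/27 sites differ → p ≈ 0.37037, d = −0.75 ln(1 − 0.493827) = 0.510658 ≈ 0.511.

d(seq1,seq2) = 0.441, d(seq1,seq3) = 0.770, d(seq2,seq3) = 0.511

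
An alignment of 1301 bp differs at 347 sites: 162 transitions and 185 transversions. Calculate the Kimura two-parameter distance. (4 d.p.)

0.3318

P = 162/1301 ≈ 0.12452 and Q = 185/1301 ≈ 0.142198.
Under the Kimura two-parameter model, d = −½ ln(1 − 2P − Q) − ¼ ln(1 − 2Q).
1 − 2P − Q = 0.608762, giving −½ ln(0.608762) = 0.248164.
1 − 2Q = 0.715604, giving −¼ ln(0.715604) = 0.083657.
d = 0.248164 + 0.083657 = 0.331821.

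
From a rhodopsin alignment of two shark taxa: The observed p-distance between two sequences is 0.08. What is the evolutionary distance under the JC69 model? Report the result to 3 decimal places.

d = −(3/4) ln(1 − 4p/3) = −0.75 ln(1 − 0.106667) = −0.75 ln(0.893333)
  = −0.75 × (-0.112796) = 0.084597 substitutions/site.

0.085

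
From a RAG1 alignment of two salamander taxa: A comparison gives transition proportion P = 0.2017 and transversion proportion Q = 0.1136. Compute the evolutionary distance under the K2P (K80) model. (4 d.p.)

0.4283

Under the Kimura two-parameter model, d = −½ ln(1 − 2P − Q) − ¼ ln(1 − 2Q).
1 − 2P − Q = 0.483, giving −½ ln(0.483) = 0.363869.
1 − 2Q = 0.7728, giving −¼ ln(0.7728) = 0.064434.
d = 0.363869 + 0.064434 = 0.428303.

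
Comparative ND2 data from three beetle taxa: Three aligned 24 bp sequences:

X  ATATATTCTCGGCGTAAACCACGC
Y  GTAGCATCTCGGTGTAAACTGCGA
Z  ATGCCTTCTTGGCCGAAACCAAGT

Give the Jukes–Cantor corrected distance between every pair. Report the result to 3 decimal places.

X–Y: 8/24 sites differ → p ≈ 0.333333, d = −0.75 ln(1 − 0.444444) = 0.440839 ≈ 0.441.
X–Z: 8/24 sites differ → p ≈ 0.333333, d = −0.75 ln(1 − 0.444444) = 0.440839 ≈ 0.441.
Y–Z: 12/24 sites differ → p = 0.5, d = −0.75 ln(1 − 0.666667) = 0.823960 ≈ 0.824.

d(X,Y) = 0.441, d(X,Z) = 0.441, d(Y,Z) = 0.824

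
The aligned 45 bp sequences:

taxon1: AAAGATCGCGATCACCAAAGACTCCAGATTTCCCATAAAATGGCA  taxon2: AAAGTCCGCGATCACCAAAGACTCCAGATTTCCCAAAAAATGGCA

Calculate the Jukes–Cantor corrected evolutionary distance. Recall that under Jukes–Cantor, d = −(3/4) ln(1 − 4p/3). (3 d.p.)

The sequences differ at 3 of 45 sites (5, 6, 36), so p = 3/45 ≈ 0.066667.
d = −(3/4) ln(1 − 4p/3) = −0.75 ln(1 − 0.088889) = −0.75 ln(0.911111)
  = −0.75 × (-0.093091) = 0.069818 substitutions/site.

0.070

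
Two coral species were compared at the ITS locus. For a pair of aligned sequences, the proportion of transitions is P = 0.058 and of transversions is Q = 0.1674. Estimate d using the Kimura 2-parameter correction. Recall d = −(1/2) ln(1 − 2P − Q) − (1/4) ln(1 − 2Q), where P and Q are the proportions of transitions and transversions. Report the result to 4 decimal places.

0.2685

Under the Kimura two-parameter model, d = −½ ln(1 − 2P − Q) − ¼ ln(1 − 2Q).
1 − 2P − Q = 0.7166, giving −½ ln(0.7166) = 0.166619.
1 − 2Q = 0.6652, giving −¼ ln(0.6652) = 0.101917.
d = 0.166619 + 0.101917 = 0.268536.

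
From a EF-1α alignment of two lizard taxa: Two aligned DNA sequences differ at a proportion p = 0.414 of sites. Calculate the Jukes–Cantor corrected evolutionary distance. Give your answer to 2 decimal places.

d = −(3/4) ln(1 − 4p/3) = −0.75 ln(1 − 0.552) = −0.75 ln(0.448)
  = −0.75 × (-0.802962) = 0.602222 substitutions/site.

0.60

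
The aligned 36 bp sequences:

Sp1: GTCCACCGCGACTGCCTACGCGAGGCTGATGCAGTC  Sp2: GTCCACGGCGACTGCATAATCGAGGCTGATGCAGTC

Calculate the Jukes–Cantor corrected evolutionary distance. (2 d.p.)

0.12

The sequences differ at 4 of 36 sites (7, 16, 19, 20), so p = 4/36 ≈ 0.111111.
d = −(3/4) ln(1 − 4p/3) = −0.75 ln(1 − 0.148148) = −0.75 ln(0.851852)
  = −0.75 × (-0.160342) = 0.120257 substitutions/site.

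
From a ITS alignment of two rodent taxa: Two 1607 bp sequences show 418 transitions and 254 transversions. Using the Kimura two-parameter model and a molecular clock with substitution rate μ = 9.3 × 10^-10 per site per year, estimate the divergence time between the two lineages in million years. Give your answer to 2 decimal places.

P = 418/1607 ≈ 0.260112 and Q = 254/1607 ≈ 0.158058.
Under the Kimura two-parameter model, d = −½ ln(1 − 2P − Q) − ¼ ln(1 − 2Q).
1 − 2P − Q = 0.321718, giving −½ ln(0.321718) = 0.567040.
1 − 2Q = 0.683884, giving −¼ ln(0.683884) = 0.094992.
d = 0.567040 + 0.094992 = 0.662032.
Under a molecular clock d = 2μt, so t = d/(2μ) = 0.662032 / (2 × 9.3 × 10^-10) = 355.93 million years.

355.93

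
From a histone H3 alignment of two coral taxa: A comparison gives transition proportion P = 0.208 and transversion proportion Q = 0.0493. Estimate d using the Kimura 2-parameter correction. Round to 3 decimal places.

Under the Kimura two-parameter model, d = −½ ln(1 − 2P − Q) − ¼ ln(1 − 2Q).
1 − 2P − Q = 0.5347, giving −½ ln(0.5347) = 0.313025.
1 − 2Q = 0.9014, giving −¼ ln(0.9014) = 0.025952.
d = 0.313025 + 0.025952 = 0.338977.

0.339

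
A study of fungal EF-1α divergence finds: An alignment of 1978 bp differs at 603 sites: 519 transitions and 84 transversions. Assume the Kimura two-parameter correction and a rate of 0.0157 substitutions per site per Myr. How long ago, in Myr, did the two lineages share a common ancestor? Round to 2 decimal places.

14.04

P = 519/1978 ≈ 0.262386 and Q = 84/1978 ≈ 0.042467.
Under the Kimura two-parameter model, d = −½ ln(1 − 2P − Q) − ¼ ln(1 − 2Q).
1 − 2P − Q = 0.432761, giving −½ ln(0.432761) = 0.418785.
1 − 2Q = 0.915066, giving −¼ ln(0.915066) = 0.022190.
d = 0.418785 + 0.022190 = 0.440975.
Under a molecular clock d = 2μt, so t = d/(2μ) = 0.440975 / (2 × 0.0157) = 14.04 Myr.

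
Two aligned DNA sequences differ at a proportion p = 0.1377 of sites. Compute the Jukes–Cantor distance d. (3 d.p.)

0.152

d = −(3/4) ln(1 − 4p/3) = −0.75 ln(1 − 0.1836) = −0.75 ln(0.8164)
  = −0.75 × (-0.202851) = 0.152138 substitutions/site.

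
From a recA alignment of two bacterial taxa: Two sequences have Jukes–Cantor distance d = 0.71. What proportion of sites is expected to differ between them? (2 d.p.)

p = (3/4)(1 − e^(−4d/3)) = 0.75 × (1 − e^(-0.946667)) = 0.75 × (1 − 0.388032) = 0.458976.

0.46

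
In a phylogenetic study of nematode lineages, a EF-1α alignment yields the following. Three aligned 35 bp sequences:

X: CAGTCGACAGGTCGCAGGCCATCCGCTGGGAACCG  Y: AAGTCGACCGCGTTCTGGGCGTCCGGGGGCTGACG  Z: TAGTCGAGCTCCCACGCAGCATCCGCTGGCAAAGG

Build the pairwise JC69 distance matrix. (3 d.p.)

X–Y: 15/35 sites differ → p ≈ 0.428571, d = −0.75 ln(1 − 0.571428) = 0.635472 ≈ 0.635.
X–Z: 14/35 sites differ → p = 0.4, d = −0.75 ln(1 − 0.533333) = 0.571605 ≈ 0.572.
Y–Z: 15/35 sites differ → p ≈ 0.428571, d = −0.75 ln(1 − 0.571428) = 0.635472 ≈ 0.635.

d(X,Y) = 0.635, d(X,Z) = 0.572, d(Y,Z) = 0.635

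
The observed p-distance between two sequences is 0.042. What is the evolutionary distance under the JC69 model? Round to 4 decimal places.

d = −(3/4) ln(1 − 4p/3) = −0.75 ln(1 − 0.056) = −0.75 ln(0.944)
  = −0.75 × (-0.057629) = 0.043222 substitutions/site.

0.0432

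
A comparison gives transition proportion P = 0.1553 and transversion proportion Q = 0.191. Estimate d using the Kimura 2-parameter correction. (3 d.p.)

Under the Kimura two-parameter model, d = −½ ln(1 − 2P − Q) − ¼ ln(1 − 2Q).
1 − 2P − Q = 0.4984, giving −½ ln(0.4984) = 0.348176.
1 − 2Q = 0.618, giving −¼ ln(0.618) = 0.120317.
d = 0.348176 + 0.120317 = 0.468493.

0.468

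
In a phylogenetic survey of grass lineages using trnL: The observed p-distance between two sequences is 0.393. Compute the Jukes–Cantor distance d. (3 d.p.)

d = −(3/4) ln(1 − 4p/3) = −0.75 ln(1 − 0.524) = −0.75 ln(0.476)
  = −0.75 × (-0.742337) = 0.556753 substitutions/site.

0.557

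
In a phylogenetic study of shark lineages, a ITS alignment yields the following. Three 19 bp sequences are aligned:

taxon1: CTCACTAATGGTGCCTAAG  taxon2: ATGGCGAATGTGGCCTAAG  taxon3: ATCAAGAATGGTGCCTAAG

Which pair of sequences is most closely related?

taxon1 and taxon3

taxon1–taxon2: 6/19 differ, p = 0.316, d = 0.410.
taxon1–taxon3: 3/19 differ, p = 0.158, d = 0.177.
taxon2–taxon3: 5/19 differ, p = 0.263, d = 0.324.
The smallest distance is between taxon1 and taxon3.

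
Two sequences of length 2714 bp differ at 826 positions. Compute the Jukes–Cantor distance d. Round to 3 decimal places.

0.390

p = 826/2714 ≈ 0.304348.
d = −(3/4) ln(1 − 4p/3) = −0.75 ln(1 − 0.405797) = −0.75 ln(0.594203)
  = −0.75 × (-0.520534) = 0.390401 substitutions/site.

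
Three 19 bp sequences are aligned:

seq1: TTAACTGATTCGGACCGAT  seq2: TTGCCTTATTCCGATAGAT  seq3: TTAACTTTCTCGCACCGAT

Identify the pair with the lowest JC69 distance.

seq1 and seq3

seq1–seq2: 6/19 differ, p = 0.316, d = 0.410.
seq1–seq3: 4/19 differ, p = 0.211, d = 0.247.
seq2–seq3: 8/19 differ, p = 0.421, d = 0.618.
The smallest distance is between seq1 and seq3.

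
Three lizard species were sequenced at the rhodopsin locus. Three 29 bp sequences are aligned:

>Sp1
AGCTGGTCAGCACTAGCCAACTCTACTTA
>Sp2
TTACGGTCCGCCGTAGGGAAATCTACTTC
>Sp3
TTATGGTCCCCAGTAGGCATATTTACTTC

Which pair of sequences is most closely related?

Sp1–Sp2: 11/29 differ, p = 0.379, d = 0.529.
Sp1–Sp3: 11/29 differ, p = 0.379, d = 0.529.
Sp2–Sp3: 6/29 differ, p = 0.207, d = 0.242.
The smallest distance is between Sp2 and Sp3.

Sp2 and Sp3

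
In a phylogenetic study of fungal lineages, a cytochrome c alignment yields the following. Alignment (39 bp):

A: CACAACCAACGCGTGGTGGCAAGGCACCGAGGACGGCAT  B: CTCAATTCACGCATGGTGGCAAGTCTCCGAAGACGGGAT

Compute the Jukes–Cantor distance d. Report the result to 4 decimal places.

The sequences differ at 9 of 39 sites (2, 6, 7, 8, 13, 24, 26, 31, 37), so p = 9/39 ≈ 0.230769.
d = −(3/4) ln(1 − 4p/3) = −0.75 ln(1 − 0.307692) = −0.75 ln(0.692308)
  = −0.75 × (-0.367724) = 0.275793 substitutions/site.

0.2758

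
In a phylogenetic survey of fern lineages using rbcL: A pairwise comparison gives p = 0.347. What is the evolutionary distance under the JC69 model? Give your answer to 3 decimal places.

d = −(3/4) ln(1 − 4p/3) = −0.75 ln(1 − 0.462667) = −0.75 ln(0.537333)
  = −0.75 × (-0.621137) = 0.465853 substitutions/site.

0.466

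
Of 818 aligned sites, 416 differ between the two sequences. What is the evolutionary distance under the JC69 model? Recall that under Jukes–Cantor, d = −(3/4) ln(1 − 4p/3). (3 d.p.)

p = 416/818 ≈ 0.508557.
d = −(3/4) ln(1 − 4p/3) = −0.75 ln(1 − 0.678076) = −0.75 ln(0.321924)
  = −0.75 × (-1.133440) = 0.850080 substitutions/site.

0.850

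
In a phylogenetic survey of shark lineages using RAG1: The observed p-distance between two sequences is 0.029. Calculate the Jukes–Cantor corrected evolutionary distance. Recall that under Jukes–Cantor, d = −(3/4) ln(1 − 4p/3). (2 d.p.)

d = −(3/4) ln(1 − 4p/3) = −0.75 ln(1 − 0.038667) = −0.75 ln(0.961333)
  = −0.75 × (-0.039434) = 0.029576 substitutions/site.

0.03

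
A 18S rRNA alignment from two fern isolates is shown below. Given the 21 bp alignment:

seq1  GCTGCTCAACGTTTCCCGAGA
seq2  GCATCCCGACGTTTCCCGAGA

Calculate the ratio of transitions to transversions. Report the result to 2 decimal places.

1.00

Transitions are A↔G and C↔T; transversions are all other mismatches.
Transitions: 2. Transversions: 2.
R = 2/2 = 1.00.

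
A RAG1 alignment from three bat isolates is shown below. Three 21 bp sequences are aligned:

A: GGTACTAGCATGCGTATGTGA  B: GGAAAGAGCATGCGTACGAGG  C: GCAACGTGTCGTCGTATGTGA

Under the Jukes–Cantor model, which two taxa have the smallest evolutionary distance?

A–B: 6/21 differ, p = 0.286, d = 0.360.
A–C: 8/21 differ, p = 0.381, d = 0.532.
B–C: 10/21 differ, p = 0.476, d = 0.756.
The smallest distance is between A and B.

A and B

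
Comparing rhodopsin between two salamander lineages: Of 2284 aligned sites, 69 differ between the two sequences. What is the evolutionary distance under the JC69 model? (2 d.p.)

0.03

p = 69/2284 ≈ 0.03021.
d = −(3/4) ln(1 − 4p/3) = −0.75 ln(1 − 0.04028) = −0.75 ln(0.95972)
  = −0.75 × (-0.041114) = 0.030836 substitutions/site.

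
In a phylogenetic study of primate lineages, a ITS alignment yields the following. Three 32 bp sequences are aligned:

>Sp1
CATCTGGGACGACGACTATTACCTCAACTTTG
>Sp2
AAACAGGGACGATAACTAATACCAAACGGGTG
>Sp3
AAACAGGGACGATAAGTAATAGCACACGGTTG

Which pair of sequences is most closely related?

Sp1–Sp2: 12/32 differ, p = 0.375, d = 0.520.
Sp1–Sp3: 12/32 differ, p = 0.375, d = 0.520.
Sp2–Sp3: 4/32 differ, p = 0.125, d = 0.137.
The smallest distance is between Sp2 and Sp3.

Sp2 and Sp3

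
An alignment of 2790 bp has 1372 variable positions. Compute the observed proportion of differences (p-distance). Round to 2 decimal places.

0.49

p = 1372/2790 = 0.491756… ≈ 0.49 (to 2 d.p.).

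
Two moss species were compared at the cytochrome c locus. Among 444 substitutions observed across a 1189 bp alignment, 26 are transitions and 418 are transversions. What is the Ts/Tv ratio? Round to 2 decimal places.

R = 26/418 = 0.062200… ≈ 0.06 (to 2 d.p.).

0.06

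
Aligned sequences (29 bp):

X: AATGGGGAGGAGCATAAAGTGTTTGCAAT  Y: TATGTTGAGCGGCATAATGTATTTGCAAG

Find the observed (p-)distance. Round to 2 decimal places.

The sequences differ at 8 of 29 positions (sites 1, 5, 6, 10, 11, 18, 21, 29).
p = 8/29 = 0.275862… ≈ 0.28 (to 2 d.p.).

0.28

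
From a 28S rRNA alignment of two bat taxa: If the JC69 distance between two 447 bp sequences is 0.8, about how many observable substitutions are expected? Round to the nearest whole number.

Invert JC69: p = (3/4)(1 − e^(−4d/3)) = 0.75 × (1 − e^(-1.066667)) = 0.75 × (1 − 0.344154) = 0.491885.
Expected differing sites = pL ≈ 0.491885 × 447 = 219.872595 ≈ 220.

220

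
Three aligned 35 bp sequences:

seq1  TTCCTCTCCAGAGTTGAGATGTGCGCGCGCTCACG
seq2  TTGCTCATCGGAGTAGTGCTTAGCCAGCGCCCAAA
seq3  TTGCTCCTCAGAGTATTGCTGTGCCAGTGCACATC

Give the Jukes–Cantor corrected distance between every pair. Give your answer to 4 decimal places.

d(seq1,seq2) = 0.5716, d(seq1,seq3) = 0.5128, d(seq2,seq3) = 0.3149

seq1–seq2: 14/35 sites differ → p = 0.4, d = −0.75 ln(1 − 0.533333) = 0.571605 ≈ 0.5716.
seq1–seq3: 13/35 sites differ → p ≈ 0.371429, d = −0.75 ln(1 − 0.495239) = 0.512753 ≈ 0.5128.
seq2–seq3: 9/35 sites differ → p ≈ 0.257143, d = −0.75 ln(1 − 0.342857) = 0.314890 ≈ 0.3149.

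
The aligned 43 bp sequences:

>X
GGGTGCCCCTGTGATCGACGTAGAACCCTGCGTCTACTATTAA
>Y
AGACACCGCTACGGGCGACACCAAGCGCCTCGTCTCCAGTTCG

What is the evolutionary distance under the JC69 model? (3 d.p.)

0.860

The sequences differ at 22 of 43 sites, so p = 22/43 ≈ 0.511628.
d = −(3/4) ln(1 − 4p/3) = −0.75 ln(1 − 0.682171) = −0.75 ln(0.317829)
  = −0.75 × (-1.146242) = 0.859682 substitutions/site.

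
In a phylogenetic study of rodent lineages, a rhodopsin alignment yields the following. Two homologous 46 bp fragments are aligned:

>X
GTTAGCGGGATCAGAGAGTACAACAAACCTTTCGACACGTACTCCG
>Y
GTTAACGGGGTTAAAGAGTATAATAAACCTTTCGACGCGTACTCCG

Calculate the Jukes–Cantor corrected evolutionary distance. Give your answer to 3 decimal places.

The sequences differ at 7 of 46 sites (5, 10, 12, 14, 21, 24, 37), so p = 7/46 ≈ 0.152174.
d = −(3/4) ln(1 − 4p/3) = −0.75 ln(1 − 0.202899) = −0.75 ln(0.797101)
  = −0.75 × (-0.226774) = 0.170081 substitutions/site.

0.170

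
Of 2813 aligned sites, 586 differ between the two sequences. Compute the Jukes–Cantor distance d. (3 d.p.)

p = 586/2813 ≈ 0.208319.
d = −(3/4) ln(1 − 4p/3) = −0.75 ln(1 − 0.277759) = −0.75 ln(0.722241)
  = −0.75 × (-0.325396) = 0.244047 substitutions/site.

0.244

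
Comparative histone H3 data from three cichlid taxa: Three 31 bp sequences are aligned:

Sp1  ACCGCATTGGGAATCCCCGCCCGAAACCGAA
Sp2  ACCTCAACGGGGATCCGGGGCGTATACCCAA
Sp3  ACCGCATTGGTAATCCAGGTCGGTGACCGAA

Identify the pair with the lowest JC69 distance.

Sp1–Sp2: 11/31 differ, p = 0.355, d = 0.481.
Sp1–Sp3: 7/31 differ, p = 0.226, d = 0.269.
Sp2–Sp3: 11/31 differ, p = 0.355, d = 0.481.
The smallest distance is between Sp1 and Sp3.

Sp1 and Sp3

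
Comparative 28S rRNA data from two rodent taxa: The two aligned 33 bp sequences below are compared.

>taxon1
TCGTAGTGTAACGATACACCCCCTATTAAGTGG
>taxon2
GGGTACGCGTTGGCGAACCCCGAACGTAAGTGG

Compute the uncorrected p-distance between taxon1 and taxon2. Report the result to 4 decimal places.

The sequences differ at 18 of 33 positions.
p = 18/33 = 0.545454… ≈ 0.5455 (to 4 d.p.).

0.5455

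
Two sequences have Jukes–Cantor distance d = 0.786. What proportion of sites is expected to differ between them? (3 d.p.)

p = (3/4)(1 − e^(−4d/3)) = 0.75 × (1 − e^(-1.048)) = 0.75 × (1 − 0.350638) = 0.487022.

0.487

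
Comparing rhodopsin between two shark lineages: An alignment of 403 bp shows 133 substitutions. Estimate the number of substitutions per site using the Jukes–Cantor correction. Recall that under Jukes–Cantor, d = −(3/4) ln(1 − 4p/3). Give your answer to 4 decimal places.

0.4349

p = 133/403 ≈ 0.330025.
d = −(3/4) ln(1 − 4p/3) = −0.75 ln(1 − 0.440033) = −0.75 ln(0.559967)
  = −0.75 × (-0.579877) = 0.434908 substitutions/site.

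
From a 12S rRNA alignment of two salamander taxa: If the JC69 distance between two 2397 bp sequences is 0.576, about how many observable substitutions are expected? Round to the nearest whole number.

964

Invert JC69: p = (3/4)(1 − e^(−4d/3)) = 0.75 × (1 − e^(-0.768)) = 0.75 × (1 − 0.463940) = 0.402045.
Expected differing sites = pL ≈ 0.402045 × 2397 = 963.701865 ≈ 964.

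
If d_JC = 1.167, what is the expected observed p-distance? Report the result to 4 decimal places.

0.5918

p = (3/4)(1 − e^(−4d/3)) = 0.75 × (1 − e^(-1.556)) = 0.75 × (1 − 0.210978) = 0.591767.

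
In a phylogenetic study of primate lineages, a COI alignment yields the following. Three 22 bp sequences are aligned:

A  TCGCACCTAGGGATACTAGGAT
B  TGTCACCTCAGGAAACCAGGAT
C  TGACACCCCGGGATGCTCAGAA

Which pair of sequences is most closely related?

A and B

A–B: 6/22 differ, p = 0.273, d = 0.339.
A–C: 8/22 differ, p = 0.364, d = 0.497.
B–C: 9/22 differ, p = 0.409, d = 0.591.
The smallest distance is between A and B.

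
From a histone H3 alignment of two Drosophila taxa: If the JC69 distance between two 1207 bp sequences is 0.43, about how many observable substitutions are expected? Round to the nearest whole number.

Invert JC69: p = (3/4)(1 − e^(−4d/3)) = 0.75 × (1 − e^(-0.573333)) = 0.75 × (1 − 0.563644) = 0.327267.
Expected differing sites = pL ≈ 0.327267 × 1207 = 395.011269 ≈ 395.

395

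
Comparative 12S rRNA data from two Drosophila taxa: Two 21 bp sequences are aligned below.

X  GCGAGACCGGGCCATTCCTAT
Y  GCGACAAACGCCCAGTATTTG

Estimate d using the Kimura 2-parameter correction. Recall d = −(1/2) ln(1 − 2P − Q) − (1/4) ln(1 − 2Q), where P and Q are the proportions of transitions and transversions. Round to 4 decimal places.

0.8574

Of 21 sites, 1 differences are transitions and 9 are transversions, so P = 1/21 ≈ 0.047619 and Q = 9/21 ≈ 0.428571.
Under the Kimura two-parameter model, d = −½ ln(1 − 2P − Q) − ¼ ln(1 − 2Q).
1 − 2P − Q = 0.476191, giving −½ ln(0.476191) = 0.370968.
1 − 2Q = 0.142858, giving −¼ ln(0.142858) = 0.486476.
d = 0.370968 + 0.486476 = 0.857444.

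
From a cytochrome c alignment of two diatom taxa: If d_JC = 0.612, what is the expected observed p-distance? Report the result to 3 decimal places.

p = (3/4)(1 − e^(−4d/3)) = 0.75 × (1 − e^(-0.816)) = 0.75 × (1 − 0.442197) = 0.418352.

0.418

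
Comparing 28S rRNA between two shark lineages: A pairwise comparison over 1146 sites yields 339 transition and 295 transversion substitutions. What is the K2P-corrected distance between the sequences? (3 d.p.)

P = 339/1146 ≈ 0.295812 and Q = 295/1146 ≈ 0.257417.
Under the Kimura two-parameter model, d = −½ ln(1 − 2P − Q) − ¼ ln(1 − 2Q).
1 − 2P − Q = 0.150959, giving −½ ln(0.150959) = 0.945374.
1 − 2Q = 0.485166, giving −¼ ln(0.485166) = 0.180816.
d = 0.945374 + 0.180816 = 1.126190.

1.126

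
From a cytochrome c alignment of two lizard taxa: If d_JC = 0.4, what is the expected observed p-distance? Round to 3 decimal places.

0.310

p = (3/4)(1 − e^(−4d/3)) = 0.75 × (1 − e^(-0.533333)) = 0.75 × (1 − 0.586646) = 0.310016.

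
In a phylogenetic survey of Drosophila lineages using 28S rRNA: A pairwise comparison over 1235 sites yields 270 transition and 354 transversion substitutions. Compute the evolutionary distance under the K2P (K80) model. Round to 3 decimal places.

P = 270/1235 ≈ 0.218623 and Q = 354/1235 ≈ 0.28664.
Under the Kimura two-parameter model, d = −½ ln(1 − 2P − Q) − ¼ ln(1 − 2Q).
1 − 2P − Q = 0.276114, giving −½ ln(0.276114) = 0.643471.
1 − 2Q = 0.42672, giving −¼ ln(0.42672) = 0.212907.
d = 0.643471 + 0.212907 = 0.856378.

0.856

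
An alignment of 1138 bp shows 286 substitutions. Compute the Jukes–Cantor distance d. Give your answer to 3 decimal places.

0.306

p = 286/1138 ≈ 0.251318.
d = −(3/4) ln(1 − 4p/3) = −0.75 ln(1 − 0.335091) = −0.75 ln(0.664909)
  = −0.75 × (-0.408105) = 0.306079 substitutions/site.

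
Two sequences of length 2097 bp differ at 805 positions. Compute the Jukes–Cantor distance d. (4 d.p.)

0.5378

p = 805/2097 ≈ 0.383882.
d = −(3/4) ln(1 − 4p/3) = −0.75 ln(1 − 0.511843) = −0.75 ln(0.488157)
  = −0.75 × (-0.717118) = 0.537839 substitutions/site.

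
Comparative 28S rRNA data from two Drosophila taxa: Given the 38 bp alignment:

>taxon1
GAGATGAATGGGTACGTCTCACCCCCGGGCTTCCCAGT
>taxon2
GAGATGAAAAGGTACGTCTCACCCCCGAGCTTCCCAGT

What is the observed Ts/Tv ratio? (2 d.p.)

Transitions are A↔G and C↔T; transversions are all other mismatches.
Transitions: 2. Transversions: 1.
R = 2/1 = 2.00.

2.00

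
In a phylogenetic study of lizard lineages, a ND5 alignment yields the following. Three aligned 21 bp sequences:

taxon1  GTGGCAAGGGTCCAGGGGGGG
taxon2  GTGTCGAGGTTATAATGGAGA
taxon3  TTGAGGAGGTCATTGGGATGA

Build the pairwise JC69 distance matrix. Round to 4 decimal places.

taxon1–taxon2: 9/21 sites differ → p ≈ 0.428571, d = −0.75 ln(1 − 0.571428) = 0.635472 ≈ 0.6355.
taxon1–taxon3: 12/21 sites differ → p ≈ 0.571429, d = −0.75 ln(1 − 0.761905) = 1.076314 ≈ 1.0763.
taxon2–taxon3: 9/21 sites differ → p ≈ 0.428571, d = −0.75 ln(1 − 0.571428) = 0.635472 ≈ 0.6355.

d(taxon1,taxon2) = 0.6355, d(taxon1,taxon3) = 1.0763, d(taxon2,taxon3) = 0.6355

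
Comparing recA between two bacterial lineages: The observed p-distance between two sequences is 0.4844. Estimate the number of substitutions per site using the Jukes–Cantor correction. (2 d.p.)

d = −(3/4) ln(1 − 4p/3) = −0.75 ln(1 − 0.645867) = −0.75 ln(0.354133)
  = −0.75 × (-1.038083) = 0.778562 substitutions/site.

0.78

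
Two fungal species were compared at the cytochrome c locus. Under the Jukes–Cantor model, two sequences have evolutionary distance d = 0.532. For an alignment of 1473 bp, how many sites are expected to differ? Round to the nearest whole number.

Invert JC69: p = (3/4)(1 − e^(−4d/3)) = 0.75 × (1 − e^(-0.709333)) = 0.75 × (1 − 0.491972) = 0.381021.
Expected differing sites = pL ≈ 0.381021 × 1473 = 561.243933 ≈ 561.

561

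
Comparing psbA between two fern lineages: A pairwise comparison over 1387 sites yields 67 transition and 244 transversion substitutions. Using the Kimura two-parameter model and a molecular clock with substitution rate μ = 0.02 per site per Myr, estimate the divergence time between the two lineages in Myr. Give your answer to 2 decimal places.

P = 67/1387 ≈ 0.048306 and Q = 244/1387 ≈ 0.175919.
Under the Kimura two-parameter model, d = −½ ln(1 − 2P − Q) − ¼ ln(1 − 2Q).
1 − 2P − Q = 0.727469, giving −½ ln(0.727469) = 0.159092.
1 − 2Q = 0.648162, giving −¼ ln(0.648162) = 0.108404.
d = 0.159092 + 0.108404 = 0.267496.
Under a molecular clock d = 2μt, so t = d/(2μ) = 0.267496 / (2 × 0.02) = 6.69 Myr.

6.69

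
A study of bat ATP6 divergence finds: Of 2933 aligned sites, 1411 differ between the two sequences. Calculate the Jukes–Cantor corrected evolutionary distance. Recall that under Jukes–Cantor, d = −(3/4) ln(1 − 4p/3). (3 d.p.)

0.769

p = 1411/2933 ≈ 0.481077.
d = −(3/4) ln(1 − 4p/3) = −0.75 ln(1 − 0.641436) = −0.75 ln(0.358564)
  = −0.75 × (-1.025648) = 0.769236 substitutions/site.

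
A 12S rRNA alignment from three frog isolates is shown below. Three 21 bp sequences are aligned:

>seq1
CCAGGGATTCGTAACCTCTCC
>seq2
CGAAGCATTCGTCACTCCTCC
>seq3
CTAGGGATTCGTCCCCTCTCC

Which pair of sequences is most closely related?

seq1–seq2: 6/21 differ, p = 0.286, d = 0.360.
seq1–seq3: 3/21 differ, p = 0.143, d = 0.158.
seq2–seq3: 6/21 differ, p = 0.286, d = 0.360.
The smallest distance is between seq1 and seq3.

seq1 and seq3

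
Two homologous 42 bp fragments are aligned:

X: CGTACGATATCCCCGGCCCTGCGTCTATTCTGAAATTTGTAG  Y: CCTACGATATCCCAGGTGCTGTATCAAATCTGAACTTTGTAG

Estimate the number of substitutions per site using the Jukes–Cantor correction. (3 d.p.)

0.252

The sequences differ at 9 of 42 sites (2, 14, 17, 18, 22, 23, 26, 28, 35), so p = 9/42 ≈ 0.214286.
d = −(3/4) ln(1 − 4p/3) = −0.75 ln(1 − 0.285715) = −0.75 ln(0.714285)
  = −0.75 × (-0.336473) = 0.252355 substitutions/site.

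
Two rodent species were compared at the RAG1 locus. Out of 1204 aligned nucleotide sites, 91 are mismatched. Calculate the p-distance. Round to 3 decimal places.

0.076

p = 91/1204 = 0.075581… ≈ 0.076 (to 3 d.p.).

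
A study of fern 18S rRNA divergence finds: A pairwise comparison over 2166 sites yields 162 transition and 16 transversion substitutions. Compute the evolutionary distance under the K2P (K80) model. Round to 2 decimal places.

P = 162/2166 ≈ 0.074792 and Q = 16/2166 ≈ 0.007387.
Under the Kimura two-parameter model, d = −½ ln(1 − 2P − Q) − ¼ ln(1 − 2Q).
1 − 2P − Q = 0.843029, giving −½ ln(0.843029) = 0.085377.
1 − 2Q = 0.985226, giving −¼ ln(0.985226) = 0.003721.
d = 0.085377 + 0.003721 = 0.089098.

0.09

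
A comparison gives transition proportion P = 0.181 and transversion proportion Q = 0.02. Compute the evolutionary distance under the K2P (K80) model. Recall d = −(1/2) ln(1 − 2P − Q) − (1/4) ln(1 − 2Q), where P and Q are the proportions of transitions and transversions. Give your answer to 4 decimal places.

0.2508

Under the Kimura two-parameter model, d = −½ ln(1 − 2P − Q) − ¼ ln(1 − 2Q).
1 − 2P − Q = 0.618, giving −½ ln(0.618) = 0.240633.
1 − 2Q = 0.96, giving −¼ ln(0.96) = 0.010205.
d = 0.240633 + 0.010205 = 0.250838.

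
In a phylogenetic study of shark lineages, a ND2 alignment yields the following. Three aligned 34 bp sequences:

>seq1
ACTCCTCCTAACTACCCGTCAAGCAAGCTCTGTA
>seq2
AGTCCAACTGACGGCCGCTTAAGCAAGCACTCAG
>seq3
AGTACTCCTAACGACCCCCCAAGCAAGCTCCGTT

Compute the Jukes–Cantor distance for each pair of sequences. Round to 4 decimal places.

d(seq1,seq2) = 0.5347, d(seq1,seq3) = 0.2407, d(seq2,seq3) = 0.5347

seq1–seq2: 13/34 sites differ → p ≈ 0.382353, d = −0.75 ln(1 − 0.509804) = 0.534712 ≈ 0.5347.
seq1–seq3: 7/34 sites differ → p ≈ 0.205882, d = −0.75 ln(1 − 0.274509) = 0.240680 ≈ 0.2407.
seq2–seq3: 13/34 sites differ → p ≈ 0.382353, d = −0.75 ln(1 − 0.509804) = 0.534712 ≈ 0.5347.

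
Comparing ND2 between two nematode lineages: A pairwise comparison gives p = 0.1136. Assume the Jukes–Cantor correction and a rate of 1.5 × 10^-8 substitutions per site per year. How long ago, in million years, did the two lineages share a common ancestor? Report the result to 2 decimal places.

4.11

d = −(3/4) ln(1 − 4p/3) = −0.75 ln(1 − 0.151467) = −0.75 ln(0.848533)
  = −0.75 × (-0.164246) = 0.123185 substitutions/site.
Under a molecular clock d = 2μt, so t = d/(2μ) = 0.123185 / (2 × 1.5 × 10^-8) = 4.11 million years.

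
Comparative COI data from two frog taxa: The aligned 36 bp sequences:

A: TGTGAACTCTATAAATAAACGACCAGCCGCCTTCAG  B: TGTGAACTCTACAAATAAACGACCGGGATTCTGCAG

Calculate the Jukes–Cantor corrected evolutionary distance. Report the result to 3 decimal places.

The sequences differ at 7 of 36 sites (12, 25, 27, 28, 29, 30, 33), so p = 7/36 ≈ 0.194444.
d = −(3/4) ln(1 − 4p/3) = −0.75 ln(1 − 0.259259) = −0.75 ln(0.740741)
  = −0.75 × (-0.300104) = 0.225078 substitutions/site.

0.225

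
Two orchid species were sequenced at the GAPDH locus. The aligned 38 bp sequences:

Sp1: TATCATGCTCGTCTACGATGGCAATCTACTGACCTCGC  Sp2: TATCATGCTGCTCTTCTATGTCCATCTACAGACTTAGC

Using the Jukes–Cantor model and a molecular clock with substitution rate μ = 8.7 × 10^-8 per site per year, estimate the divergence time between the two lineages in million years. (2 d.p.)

The sequences differ at 9 of 38 sites (10, 11, 15, 17, 21, 23, 30, 34, 36), so p = 9/38 ≈ 0.236842.
d = −(3/4) ln(1 − 4p/3) = −0.75 ln(1 − 0.315789) = −0.75 ln(0.684211)
  = −0.75 × (-0.379489) = 0.284617 substitutions/site.
Under a molecular clock d = 2μt, so t = d/(2μ) = 0.284617 / (2 × 8.7 × 10^-8) = 1.64 million years.

1.64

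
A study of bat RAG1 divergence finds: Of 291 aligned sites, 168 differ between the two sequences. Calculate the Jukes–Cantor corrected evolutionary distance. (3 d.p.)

p = 168/291 ≈ 0.57732.
d = −(3/4) ln(1 − 4p/3) = −0.75 ln(1 − 0.76976) = −0.75 ln(0.23024)
  = −0.75 × (-1.468633) = 1.101475 substitutions/site.

1.101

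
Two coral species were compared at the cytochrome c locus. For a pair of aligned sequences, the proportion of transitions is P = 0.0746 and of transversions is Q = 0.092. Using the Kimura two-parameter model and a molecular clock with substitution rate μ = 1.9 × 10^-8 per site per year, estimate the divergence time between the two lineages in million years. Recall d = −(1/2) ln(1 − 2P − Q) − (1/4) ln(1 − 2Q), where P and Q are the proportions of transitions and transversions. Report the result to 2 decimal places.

Under the Kimura two-parameter model, d = −½ ln(1 − 2P − Q) − ¼ ln(1 − 2Q).
1 − 2P − Q = 0.7588, giving −½ ln(0.7588) = 0.138009.
1 − 2Q = 0.816, giving −¼ ln(0.816) = 0.050835.
d = 0.138009 + 0.050835 = 0.188844.
Under a molecular clock d = 2μt, so t = d/(2μ) = 0.188844 / (2 × 1.9 × 10^-8) = 4.97 million years.

4.97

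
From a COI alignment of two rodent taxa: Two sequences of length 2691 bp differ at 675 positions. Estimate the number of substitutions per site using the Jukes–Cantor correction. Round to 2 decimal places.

0.31

p = 675/2691 ≈ 0.250836.
d = −(3/4) ln(1 − 4p/3) = −0.75 ln(1 − 0.334448) = −0.75 ln(0.665552)
  = −0.75 × (-0.407139) = 0.305354 substitutions/site.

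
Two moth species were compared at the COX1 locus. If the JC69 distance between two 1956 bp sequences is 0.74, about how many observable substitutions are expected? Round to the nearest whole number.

Invert JC69: p = (3/4)(1 − e^(−4d/3)) = 0.75 × (1 − e^(-0.986667)) = 0.75 × (1 − 0.372817) = 0.470387.
Expected differing sites = pL ≈ 0.470387 × 1956 = 920.076972 ≈ 920.

920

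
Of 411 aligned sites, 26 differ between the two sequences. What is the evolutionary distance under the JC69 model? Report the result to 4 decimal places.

0.0661

p = 26/411 ≈ 0.06326.
d = −(3/4) ln(1 − 4p/3) = −0.75 ln(1 − 0.084347) = −0.75 ln(0.915653)
  = −0.75 × (-0.088118) = 0.066089 substitutions/site.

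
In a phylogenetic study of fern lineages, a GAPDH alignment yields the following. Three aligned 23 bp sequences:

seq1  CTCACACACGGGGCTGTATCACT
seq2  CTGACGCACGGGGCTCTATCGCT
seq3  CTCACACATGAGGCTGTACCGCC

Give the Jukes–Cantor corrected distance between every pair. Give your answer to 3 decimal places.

seq1–seq2: 4/23 sites differ → p ≈ 0.173913, d = −0.75 ln(1 − 0.231884) = 0.197861 ≈ 0.198.
seq1–seq3: 5/23 sites differ → p ≈ 0.217391, d = −0.75 ln(1 − 0.289855) = 0.256715 ≈ 0.257.
seq2–seq3: 7/23 sites differ → p ≈ 0.304348, d = −0.75 ln(1 − 0.405797) = 0.390401 ≈ 0.390.

d(seq1,seq2) = 0.198, d(seq1,seq3) = 0.257, d(seq2,seq3) = 0.390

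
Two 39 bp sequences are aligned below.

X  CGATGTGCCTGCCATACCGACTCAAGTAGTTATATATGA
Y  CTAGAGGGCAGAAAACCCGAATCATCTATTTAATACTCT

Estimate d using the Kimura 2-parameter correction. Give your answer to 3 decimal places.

1.302

Of 39 sites, 1 differences are transitions and 19 are transversions, so P = 1/39 ≈ 0.025641 and Q = 19/39 ≈ 0.487179.
Under the Kimura two-parameter model, d = −½ ln(1 − 2P − Q) − ¼ ln(1 − 2Q).
1 − 2P − Q = 0.461539, giving −½ ln(0.461539) = 0.386594.
1 − 2Q = 0.025642, giving −¼ ln(0.025642) = 0.915881.
d = 0.386594 + 0.915881 = 1.302475.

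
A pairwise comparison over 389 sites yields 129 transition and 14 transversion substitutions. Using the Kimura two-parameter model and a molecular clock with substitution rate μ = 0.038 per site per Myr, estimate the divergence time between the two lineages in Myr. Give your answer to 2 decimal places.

8.15

P = 129/389 ≈ 0.33162 and Q = 14/389 ≈ 0.03599.
Under the Kimura two-parameter model, d = −½ ln(1 − 2P − Q) − ¼ ln(1 − 2Q).
1 − 2P − Q = 0.30077, giving −½ ln(0.30077) = 0.600705.
1 − 2Q = 0.92802, giving −¼ ln(0.92802) = 0.018675.
d = 0.600705 + 0.018675 = 0.619380.
Under a molecular clock d = 2μt, so t = d/(2μ) = 0.619380 / (2 × 0.038) = 8.15 Myr.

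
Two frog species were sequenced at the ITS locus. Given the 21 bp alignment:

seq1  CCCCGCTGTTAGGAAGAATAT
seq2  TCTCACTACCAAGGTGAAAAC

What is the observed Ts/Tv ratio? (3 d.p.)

4.500

Transitions are A↔G and C↔T; transversions are all other mismatches.
Transitions: 9. Transversions: 2.
R = 9/2 = 4.500.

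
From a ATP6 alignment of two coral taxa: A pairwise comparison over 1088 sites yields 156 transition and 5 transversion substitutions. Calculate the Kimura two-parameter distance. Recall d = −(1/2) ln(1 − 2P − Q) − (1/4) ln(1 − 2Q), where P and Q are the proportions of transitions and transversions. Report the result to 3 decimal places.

0.175

P = 156/1088 ≈ 0.143382 and Q = 5/1088 ≈ 0.004596.
Under the Kimura two-parameter model, d = −½ ln(1 − 2P − Q) − ¼ ln(1 − 2Q).
1 − 2P − Q = 0.70864, giving −½ ln(0.70864) = 0.172204.
1 − 2Q = 0.990808, giving −¼ ln(0.990808) = 0.002309.
d = 0.172204 + 0.002309 = 0.174513.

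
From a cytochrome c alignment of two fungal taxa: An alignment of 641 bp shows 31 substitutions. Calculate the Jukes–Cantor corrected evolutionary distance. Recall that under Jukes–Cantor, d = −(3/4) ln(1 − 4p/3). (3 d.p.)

p = 31/641 ≈ 0.048362.
d = −(3/4) ln(1 − 4p/3) = −0.75 ln(1 − 0.064483) = −0.75 ln(0.935517)
  = −0.75 × (-0.066656) = 0.049992 substitutions/site.

0.050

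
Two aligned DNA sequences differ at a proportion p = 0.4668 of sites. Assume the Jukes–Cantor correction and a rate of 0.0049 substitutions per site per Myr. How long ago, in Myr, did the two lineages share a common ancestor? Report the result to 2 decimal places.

d = −(3/4) ln(1 − 4p/3) = −0.75 ln(1 − 0.6224) = −0.75 ln(0.3776)
  = −0.75 × (-0.973920) = 0.730440 substitutions/site.
Under a molecular clock d = 2μt, so t = d/(2μ) = 0.730440 / (2 × 0.0049) = 74.53 Myr.

74.53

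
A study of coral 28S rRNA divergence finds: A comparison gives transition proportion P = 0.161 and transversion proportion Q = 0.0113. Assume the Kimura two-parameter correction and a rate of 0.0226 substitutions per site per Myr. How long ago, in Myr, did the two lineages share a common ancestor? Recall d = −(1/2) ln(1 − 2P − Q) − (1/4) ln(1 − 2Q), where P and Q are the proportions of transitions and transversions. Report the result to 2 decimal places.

4.61

Under the Kimura two-parameter model, d = −½ ln(1 − 2P − Q) − ¼ ln(1 − 2Q).
1 − 2P − Q = 0.6667, giving −½ ln(0.6667) = 0.202708.
1 − 2Q = 0.9774, giving −¼ ln(0.9774) = 0.005715.
d = 0.202708 + 0.005715 = 0.208423.
Under a molecular clock d = 2μt, so t = d/(2μ) = 0.208423 / (2 × 0.0226) = 4.61 Myr.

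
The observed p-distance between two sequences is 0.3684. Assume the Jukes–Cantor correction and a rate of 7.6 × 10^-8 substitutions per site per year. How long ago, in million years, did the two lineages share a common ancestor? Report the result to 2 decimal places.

3.33

d = −(3/4) ln(1 − 4p/3) = −0.75 ln(1 − 0.4912) = −0.75 ln(0.5088)
  = −0.75 × (-0.675700) = 0.506775 substitutions/site.
Under a molecular clock d = 2μt, so t = d/(2μ) = 0.506775 / (2 × 7.6 × 10^-8) = 3.33 million years.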